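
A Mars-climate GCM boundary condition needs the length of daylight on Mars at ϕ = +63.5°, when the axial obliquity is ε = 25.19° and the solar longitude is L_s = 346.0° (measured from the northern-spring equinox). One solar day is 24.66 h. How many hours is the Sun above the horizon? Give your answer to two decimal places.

10.69 h

Solar declination: sin δ = sin ε · sin L_s = sin 25.19° × sin 346.0° = -0.10297, so δ = -5.910°.
cos h₀ = −tan ϕ · tan δ = −tan(+63.5°) × tan(-5.910°) = 0.2076, so h₀ = 1.3617 rad = 78.02°.
Daylight = 2h₀/(2π) × 24.66 h = (1.3617/π) × 24.66 = 10.69 h.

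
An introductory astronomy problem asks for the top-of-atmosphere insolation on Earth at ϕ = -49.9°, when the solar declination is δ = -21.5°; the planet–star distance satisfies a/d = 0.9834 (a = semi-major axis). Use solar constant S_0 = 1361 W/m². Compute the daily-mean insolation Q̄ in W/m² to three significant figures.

Q̄ ≈ 464 W/m²

cos h₀ = −tan(-49.9°) tan(-21.500°) = -0.4678, h₀ = 2.0576 rad.
Bracket: h₀ sin ϕ sin δ + cos ϕ cos δ sin h₀ = 2.0576×-0.76492×-0.36650 + 0.64412×0.93042×0.88384 = 0.576834 + 0.529687 = 1.106521.
Inverse-square distance factor (a/d)² = 0.9834² = 0.967076.
Q̄ = (S_0/π) × 0.967076 × [bracket] = (1361/π) × 0.967076 × 1.106521 = 463.6 W/m².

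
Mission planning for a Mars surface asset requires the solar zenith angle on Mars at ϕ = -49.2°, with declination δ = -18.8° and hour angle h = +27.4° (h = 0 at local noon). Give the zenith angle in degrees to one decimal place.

cos θ_z = sin ϕ sin δ + cos ϕ cos δ cos h = 0.243954 + 0.549167 = 0.793121.
θ_z = arccos(0.793121) = 37.5°.

θ_z = 37.5°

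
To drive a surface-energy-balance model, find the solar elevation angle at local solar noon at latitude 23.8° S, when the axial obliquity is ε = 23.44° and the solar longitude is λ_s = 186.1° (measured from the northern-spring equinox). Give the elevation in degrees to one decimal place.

Solar declination: sin δ = sin ε · sin λ_s = sin 23.44° × sin 186.1° = -0.04227, so δ = -2.423°.
At local noon the hour angle is zero, so the zenith angle equals |φ − δ| = |-23.8° − (-2.423°)| = 21.377°.
Elevation = 90° − 21.377° = 68.6°.

68.6°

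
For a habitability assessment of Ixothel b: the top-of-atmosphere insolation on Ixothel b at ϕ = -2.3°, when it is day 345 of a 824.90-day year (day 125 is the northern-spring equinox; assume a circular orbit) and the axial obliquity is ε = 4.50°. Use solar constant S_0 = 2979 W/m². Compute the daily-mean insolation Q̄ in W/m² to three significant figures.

Solar longitude: L_s = 360° × (345 − 125)/824.90 = 96.012°.
sin δ = sin 4.50° × sin 96.012° = 0.07803, so δ = +4.475°.
cos h₀ = −tan(-2.3°) tan(+4.475°) = 0.0031, h₀ = 1.5677 rad.
Bracket: h₀ sin ϕ sin δ + cos ϕ cos δ sin h₀ = 1.5677×-0.04013×0.07803 + 0.99919×0.99695×1.00000 = -0.004909 + 0.996142 = 0.991233.
Q̄ = (S_0/π) × [bracket] = (2979/π) × 0.991233 = 939.9 W/m².

Q̄ ≈ 940 W/m²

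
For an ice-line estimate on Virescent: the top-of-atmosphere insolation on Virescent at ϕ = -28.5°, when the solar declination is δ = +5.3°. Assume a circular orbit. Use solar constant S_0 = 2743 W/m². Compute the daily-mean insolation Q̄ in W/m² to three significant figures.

cos h₀ = −tan(-28.5°) tan(+5.300°) = 0.0504, h₀ = 1.5204 rad.
Bracket: h₀ sin ϕ sin δ + cos ϕ cos δ sin h₀ = 1.5204×-0.47716×0.09237 + 0.87882×0.99572×0.99873 = -0.067012 + 0.873947 = 0.806935.
Q̄ = (S_0/π) × [bracket] = (2743/π) × 0.806935 = 704.6 W/m².

Q̄ ≈ 705 W/m²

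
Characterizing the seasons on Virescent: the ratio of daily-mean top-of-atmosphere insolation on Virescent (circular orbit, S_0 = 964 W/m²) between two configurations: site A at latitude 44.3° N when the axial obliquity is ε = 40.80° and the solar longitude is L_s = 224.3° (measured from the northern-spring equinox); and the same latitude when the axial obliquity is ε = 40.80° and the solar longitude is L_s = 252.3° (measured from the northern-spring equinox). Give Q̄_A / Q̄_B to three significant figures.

Q̄_A / Q̄_B ≈ 3.85

— Configuration A (ϕ=+44.3°):
Solar declination: sin δ = sin ε · sin L_s = sin 40.80° × sin 224.3° = -0.45636, so δ = -27.152°.
cos h₀ = −tan(+44.3°) tan(-27.152°) = 0.5005, h₀ = 1.0466 rad.
Bracket: h₀ sin ϕ sin δ + cos ϕ cos δ sin h₀ = 1.0466×0.69842×-0.45636 + 0.71569×0.88980×0.86574 = -0.333584 + 0.551321 = 0.217737.
Q̄ = (S_0/π) × [bracket] = (964/π) × 0.217737 = 66.813 W/m².
— Configuration B (ϕ=+44.3°):
Solar declination: sin δ = sin ε · sin L_s = sin 40.80° × sin 252.3° = -0.62249, so δ = -38.498°.
cos h₀ = −tan(+44.3°) tan(-38.498°) = 0.7762, h₀ = 0.6822 rad.
Bracket: h₀ sin ϕ sin δ + cos ϕ cos δ sin h₀ = 0.6822×0.69842×-0.62249 + 0.71569×0.78263×0.63051 = -0.296593 + 0.353162 = 0.056569.
Q̄ = (S_0/π) × [bracket] = (964/π) × 0.056569 = 17.358 W/m².
Ratio Q̄_A / Q̄_B = 66.813 / 17.358 = 3.849.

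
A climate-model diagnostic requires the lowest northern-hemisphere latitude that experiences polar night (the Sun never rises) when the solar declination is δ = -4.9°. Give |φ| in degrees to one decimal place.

Polar night requires cos H₀ = −tan φ tan δ ≥ 1, i.e. tan φ tan δ ≤ −1.
The boundary is |tan φ| · |tan δ| = 1, so |φ| = 90° − |δ| = 90° − 4.9° = 85.1° in the northern hemisphere.

|φ| = 85.1°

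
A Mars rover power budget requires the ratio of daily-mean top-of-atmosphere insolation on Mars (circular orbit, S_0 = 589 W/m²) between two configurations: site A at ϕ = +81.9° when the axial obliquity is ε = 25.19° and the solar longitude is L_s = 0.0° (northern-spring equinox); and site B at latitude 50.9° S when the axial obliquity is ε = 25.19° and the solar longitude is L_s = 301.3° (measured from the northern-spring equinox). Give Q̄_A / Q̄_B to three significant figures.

Q̄_A / Q̄_B ≈ 0.128

— Configuration A (ϕ=+81.9°):
Solar declination: sin δ = sin ε · sin L_s = sin 25.19° × sin 0.0° = 0.00000, so δ = +0.000°.
cos h₀ = −tan(+81.9°) tan(+0.000°) = -0.0000, h₀ = 1.5708 rad.
Bracket: h₀ sin ϕ sin δ + cos ϕ cos δ sin h₀ = 1.5708×0.99002×0.00000 + 0.14090×1.00000×1.00000 = 0.000000 + 0.140900 = 0.140900.
Q̄ = (S_0/π) × [bracket] = (589/π) × 0.140900 = 26.417 W/m².
— Configuration B (ϕ=-50.9°):
Solar declination: sin δ = sin ε · sin L_s = sin 25.19° × sin 301.3° = -0.36368, so δ = -21.326°.
cos h₀ = −tan(-50.9°) tan(-21.326°) = -0.4804, h₀ = 2.0719 rad.
Bracket: h₀ sin ϕ sin δ + cos ϕ cos δ sin h₀ = 2.0719×-0.77605×-0.36368 + 0.63068×0.93153×0.87705 = 0.584760 + 0.515265 = 1.100025.
Q̄ = (S_0/π) × [bracket] = (589/π) × 1.100025 = 206.24 W/m².
Ratio Q̄_A / Q̄_B = 26.417 / 206.24 = 0.1281.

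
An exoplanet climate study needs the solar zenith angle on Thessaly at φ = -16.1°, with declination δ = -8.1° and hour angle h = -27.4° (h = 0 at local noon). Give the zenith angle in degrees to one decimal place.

θ_z = 27.9°

cos θ_z = sin φ sin δ + cos φ cos δ cos h = 0.039074 + 0.844485 = 0.883559.
θ_z = arccos(0.883559) = 27.9°.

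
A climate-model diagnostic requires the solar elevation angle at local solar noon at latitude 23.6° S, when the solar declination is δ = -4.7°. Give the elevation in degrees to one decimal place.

71.1°

At local noon the hour angle is zero, so the zenith angle equals |φ − δ| = |-23.6° − (-4.700°)| = 18.900°.
Elevation = 90° − 18.900° = 71.1°.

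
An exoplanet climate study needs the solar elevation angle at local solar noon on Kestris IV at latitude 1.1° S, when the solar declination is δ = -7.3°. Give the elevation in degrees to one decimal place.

83.8°

At local noon the hour angle is zero, so the zenith angle equals |φ − δ| = |-1.1° − (-7.300°)| = 6.200°.
Elevation = 90° − 6.200° = 83.8°.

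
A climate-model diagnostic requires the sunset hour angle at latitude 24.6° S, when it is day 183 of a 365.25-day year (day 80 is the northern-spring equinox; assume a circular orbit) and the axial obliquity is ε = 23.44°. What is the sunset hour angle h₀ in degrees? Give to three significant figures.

h₀ = 78.8°

Solar longitude: L_s = 360° × (183 − 80)/365.25 = 101.520°.
sin δ = sin 23.44° × sin 101.520° = 0.38978, so δ = +22.941°.
cos h₀ = −tan ϕ · tan δ = −tan(-24.6°) × tan(+22.941°) = 0.1938, so h₀ = 1.3758 rad = 78.83°.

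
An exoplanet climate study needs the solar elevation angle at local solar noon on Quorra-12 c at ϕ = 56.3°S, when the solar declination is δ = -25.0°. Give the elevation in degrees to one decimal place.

58.7°

At local noon the hour angle is zero, so the zenith angle equals |ϕ − δ| = |-56.3° − (-25.000°)| = 31.300°.
Elevation = 90° − 31.300° = 58.7°.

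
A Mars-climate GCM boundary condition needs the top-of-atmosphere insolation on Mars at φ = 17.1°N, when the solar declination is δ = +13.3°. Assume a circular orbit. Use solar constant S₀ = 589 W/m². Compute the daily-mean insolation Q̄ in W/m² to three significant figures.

Q̄ ≈ 195 W/m²

cos H₀ = −tan(+17.1°) tan(+13.300°) = -0.0727, H₀ = 1.6436 rad.
Bracket: H₀ sin φ sin δ + cos φ cos δ sin H₀ = 1.6436×0.29404×0.23005 + 0.95579×0.97318×0.99735 = 0.111180 + 0.927691 = 1.038871.
Q̄ = (S₀/π) × [bracket] = (589/π) × 1.038871 = 194.8 W/m².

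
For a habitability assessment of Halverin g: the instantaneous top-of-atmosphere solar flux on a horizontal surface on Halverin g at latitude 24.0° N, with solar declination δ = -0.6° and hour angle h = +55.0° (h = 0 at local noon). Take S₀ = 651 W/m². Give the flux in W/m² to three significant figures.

338 W/m²

cos θ_z = sin φ sin δ + cos φ cos δ cos h = -0.004259 + 0.523959 = 0.519700.
Flux = S₀ · cos θ_z = 651 × 0.519700 = 338.3 W/m².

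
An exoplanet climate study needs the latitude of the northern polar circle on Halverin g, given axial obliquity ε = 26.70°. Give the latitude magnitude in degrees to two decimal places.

63.30°

The polar circle is the lowest latitude that experiences at least one full rotation of continuous daylight at the northern-summer solstice; it lies at |φ| = 90° − ε = 90° − 26.70° = 63.30°.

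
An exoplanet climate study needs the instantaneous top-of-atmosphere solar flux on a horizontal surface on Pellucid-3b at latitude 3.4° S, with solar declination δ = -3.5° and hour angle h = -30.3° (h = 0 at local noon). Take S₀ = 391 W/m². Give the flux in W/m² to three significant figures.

338 W/m²

cos θ_z = sin φ sin δ + cos φ cos δ cos h = 0.003621 + 0.860268 = 0.863889.
Flux = S₀ · cos θ_z = 391 × 0.863889 = 337.8 W/m².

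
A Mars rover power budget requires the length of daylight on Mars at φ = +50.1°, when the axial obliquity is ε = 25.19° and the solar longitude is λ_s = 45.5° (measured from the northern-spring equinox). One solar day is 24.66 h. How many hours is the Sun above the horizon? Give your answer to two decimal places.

Solar declination: sin δ = sin ε · sin λ_s = sin 25.19° × sin 45.5° = 0.30357, so δ = +17.672°.
cos H₀ = −tan φ · tan δ = −tan(+50.1°) × tan(+17.672°) = -0.3811, so H₀ = 1.9617 rad = 112.40°.
Daylight = 2H₀/(2π) × 24.66 h = (1.9617/π) × 24.66 = 15.40 h.

15.40 h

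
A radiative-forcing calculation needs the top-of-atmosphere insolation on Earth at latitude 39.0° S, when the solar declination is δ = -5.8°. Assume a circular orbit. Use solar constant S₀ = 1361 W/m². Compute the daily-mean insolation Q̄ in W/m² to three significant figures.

Q̄ ≈ 379 W/m²

cos H₀ = −tan(-39.0°) tan(-5.800°) = -0.0823, H₀ = 1.6531 rad.
Bracket: H₀ sin φ sin δ + cos φ cos δ sin H₀ = 1.6531×-0.62932×-0.10106 + 0.77715×0.99488×0.99661 = 0.105136 + 0.770550 = 0.875686.
Q̄ = (S₀/π) × [bracket] = (1361/π) × 0.875686 = 379.4 W/m².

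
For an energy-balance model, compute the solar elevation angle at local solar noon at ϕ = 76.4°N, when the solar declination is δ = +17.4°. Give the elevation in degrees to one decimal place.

31.0°

At local noon the hour angle is zero, so the zenith angle equals |ϕ − δ| = |+76.4° − (+17.400°)| = 59.000°.
Elevation = 90° − 59.000° = 31.0°.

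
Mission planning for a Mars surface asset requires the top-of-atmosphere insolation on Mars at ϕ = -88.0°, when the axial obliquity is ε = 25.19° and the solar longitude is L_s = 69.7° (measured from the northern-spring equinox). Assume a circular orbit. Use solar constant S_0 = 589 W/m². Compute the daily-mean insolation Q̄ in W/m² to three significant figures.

Q̄ ≈ 0.00 W/m²

Solar declination: sin δ = sin ε · sin L_s = sin 25.19° × sin 69.7° = 0.39919, so δ = +23.527°.
cos h₀ = −tan(-88.0°) tan(+23.527°) = 12.4676 ≥ 1 ⇒ polar night, h₀ = 0 and Q̄ = 0.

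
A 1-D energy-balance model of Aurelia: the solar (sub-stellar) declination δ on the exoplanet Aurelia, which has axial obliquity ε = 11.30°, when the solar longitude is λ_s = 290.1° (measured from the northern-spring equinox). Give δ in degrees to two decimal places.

sin δ = sin ε · sin λ_s = sin 11.30° × sin 290.1° = -0.184012.
δ = arcsin(-0.184012) = -10.60°.

δ = -10.60°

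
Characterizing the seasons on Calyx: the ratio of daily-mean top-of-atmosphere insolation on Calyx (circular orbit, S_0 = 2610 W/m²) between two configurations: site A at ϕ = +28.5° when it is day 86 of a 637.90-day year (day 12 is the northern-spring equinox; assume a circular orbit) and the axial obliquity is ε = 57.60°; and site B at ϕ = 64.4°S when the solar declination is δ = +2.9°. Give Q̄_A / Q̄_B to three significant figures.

— Configuration A (ϕ=+28.5°):
Solar longitude: L_s = 360° × (86 − 12)/637.90 = 41.762°.
sin δ = sin 57.60° × sin 41.762° = 0.56235, so δ = +34.219°.
cos h₀ = −tan(+28.5°) tan(+34.219°) = -0.3693, h₀ = 1.9490 rad.
Bracket: h₀ sin ϕ sin δ + cos ϕ cos δ sin h₀ = 1.9490×0.47716×0.56235 + 0.87882×0.82690×0.92933 = 0.522977 + 0.675341 = 1.198318.
Q̄ = (S_0/π) × [bracket] = (2610/π) × 1.198318 = 995.55 W/m².
— Configuration B (ϕ=-64.4°):
cos h₀ = −tan(-64.4°) tan(+2.900°) = 0.1057, h₀ = 1.4649 rad.
Bracket: h₀ sin ϕ sin δ + cos ϕ cos δ sin h₀ = 1.4649×-0.90183×0.05059 + 0.43209×0.99872×0.99439 = -0.066834 + 0.429116 = 0.362282.
Q̄ = (S_0/π) × [bracket] = (2610/π) × 0.362282 = 300.98 W/m².
Ratio Q̄_A / Q̄_B = 995.55 / 300.98 = 3.308.

Q̄_A / Q̄_B ≈ 3.31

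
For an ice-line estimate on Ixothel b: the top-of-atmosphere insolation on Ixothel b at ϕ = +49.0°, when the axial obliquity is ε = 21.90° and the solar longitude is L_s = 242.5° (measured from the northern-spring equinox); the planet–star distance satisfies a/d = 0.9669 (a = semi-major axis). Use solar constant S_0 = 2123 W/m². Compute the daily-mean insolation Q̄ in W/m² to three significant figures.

Solar declination: sin δ = sin ε · sin L_s = sin 21.90° × sin 242.5° = -0.33084, so δ = -19.320°.
cos h₀ = −tan(+49.0°) tan(-19.320°) = 0.4033, h₀ = 1.1557 rad.
Bracket: h₀ sin ϕ sin δ + cos ϕ cos δ sin h₀ = 1.1557×0.75471×-0.33084 + 0.65606×0.94369×0.91507 = -0.288565 + 0.566536 = 0.277971.
Inverse-square distance factor (a/d)² = 0.9669² = 0.934896.
Q̄ = (S_0/π) × 0.934896 × [bracket] = (2123/π) × 0.934896 × 0.277971 = 175.6 W/m².

Q̄ ≈ 176 W/m²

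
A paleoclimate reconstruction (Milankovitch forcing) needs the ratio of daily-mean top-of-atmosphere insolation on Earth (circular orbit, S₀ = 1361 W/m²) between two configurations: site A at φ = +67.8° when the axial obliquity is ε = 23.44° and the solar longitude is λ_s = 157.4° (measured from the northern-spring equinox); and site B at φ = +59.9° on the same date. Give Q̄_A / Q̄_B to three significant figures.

— Configuration A (φ=+67.8°):
Solar declination: sin δ = sin ε · sin λ_s = sin 23.44° × sin 157.4° = 0.15287, so δ = +8.793°.
cos H₀ = −tan(+67.8°) tan(+8.793°) = -0.3790, H₀ = 1.9596 rad.
Bracket: H₀ sin φ sin δ + cos φ cos δ sin H₀ = 1.9596×0.92587×0.15287 + 0.37784×0.98825×0.92538 = 0.277357 + 0.345537 = 0.622894.
Q̄ = (S₀/π) × [bracket] = (1361/π) × 0.622894 = 269.85 W/m².
— Configuration B (φ=+59.9°):
cos H₀ = −tan(+59.9°) tan(+8.793°) = -0.2668, H₀ = 1.8409 rad.
Bracket: H₀ sin φ sin δ + cos φ cos δ sin H₀ = 1.8409×0.86515×0.15287 + 0.50151×0.98825×0.96374 = 0.243469 + 0.477646 = 0.721115.
Q̄ = (S₀/π) × [bracket] = (1361/π) × 0.721115 = 312.40 W/m².
Ratio Q̄_A / Q̄_B = 269.85 / 312.40 = 0.8638.

Q̄_A / Q̄_B ≈ 0.864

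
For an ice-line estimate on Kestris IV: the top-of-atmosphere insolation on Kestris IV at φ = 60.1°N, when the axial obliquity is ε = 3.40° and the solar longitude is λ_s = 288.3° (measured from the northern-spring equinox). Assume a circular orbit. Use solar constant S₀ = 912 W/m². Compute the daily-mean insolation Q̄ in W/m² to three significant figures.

Solar declination: sin δ = sin ε · sin λ_s = sin 3.40° × sin 288.3° = -0.05631, so δ = -3.228°.
cos H₀ = −tan(+60.1°) tan(-3.228°) = 0.0981, H₀ = 1.4726 rad.
Bracket: H₀ sin φ sin δ + cos φ cos δ sin H₀ = 1.4726×0.86690×-0.05631 + 0.49849×0.99841×0.99518 = -0.071885 + 0.495298 = 0.423413.
Q̄ = (S₀/π) × [bracket] = (912/π) × 0.423413 = 122.9 W/m².

Q̄ ≈ 123 W/m²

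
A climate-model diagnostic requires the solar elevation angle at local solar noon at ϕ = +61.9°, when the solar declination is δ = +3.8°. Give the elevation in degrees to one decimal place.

31.9°

At local noon the hour angle is zero, so the zenith angle equals |ϕ − δ| = |+61.9° − (+3.800°)| = 58.100°.
Elevation = 90° − 58.100° = 31.9°.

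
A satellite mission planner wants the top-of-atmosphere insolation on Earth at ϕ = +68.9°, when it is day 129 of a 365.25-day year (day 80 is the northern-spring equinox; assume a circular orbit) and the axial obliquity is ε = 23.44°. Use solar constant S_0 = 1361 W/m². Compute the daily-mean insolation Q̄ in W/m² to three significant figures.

Q̄ ≈ 389 W/m²

Solar longitude: L_s = 360° × (129 − 80)/365.25 = 48.296°.
sin δ = sin 23.44° × sin 48.296° = 0.29698, so δ = +17.277°.
cos h₀ = −tan(+68.9°) tan(+17.277°) = -0.8060, h₀ = 2.5082 rad.
Bracket: h₀ sin ϕ sin δ + cos ϕ cos δ sin h₀ = 2.5082×0.93295×0.29698 + 0.36000×0.95488×0.59189 = 0.694941 + 0.203466 = 0.898407.
Q̄ = (S_0/π) × [bracket] = (1361/π) × 0.898407 = 389.2 W/m².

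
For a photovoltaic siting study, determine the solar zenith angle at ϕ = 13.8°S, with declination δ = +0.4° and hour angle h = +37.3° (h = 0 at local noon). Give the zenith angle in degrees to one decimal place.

θ_z = 39.6°

cos θ_z = sin ϕ sin δ + cos ϕ cos δ cos h = -0.001665 + 0.772493 = 0.770828.
θ_z = arccos(0.770828) = 39.6°.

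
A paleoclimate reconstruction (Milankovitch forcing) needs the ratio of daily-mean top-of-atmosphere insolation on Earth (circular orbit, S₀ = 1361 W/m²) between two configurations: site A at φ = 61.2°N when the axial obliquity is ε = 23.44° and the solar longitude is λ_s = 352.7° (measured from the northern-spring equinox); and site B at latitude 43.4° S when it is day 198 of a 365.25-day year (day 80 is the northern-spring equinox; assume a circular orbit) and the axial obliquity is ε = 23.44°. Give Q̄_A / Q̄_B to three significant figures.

— Configuration A (φ=+61.2°):
Solar declination: sin δ = sin ε · sin λ_s = sin 23.44° × sin 352.7° = -0.05054, so δ = -2.897°.
cos H₀ = −tan(+61.2°) tan(-2.897°) = 0.0921, H₀ = 1.4786 rad.
Bracket: H₀ sin φ sin δ + cos φ cos δ sin H₀ = 1.4786×0.87631×-0.05054 + 0.48175×0.99872×0.99575 = -0.065485 + 0.479089 = 0.413604.
Q̄ = (S₀/π) × [bracket] = (1361/π) × 0.413604 = 179.18 W/m².
— Configuration B (φ=-43.4°):
Solar longitude: λ_s = 360° × (198 − 80)/365.25 = 116.304°.
sin δ = sin 23.44° × sin 116.304° = 0.35660, so δ = +20.892°.
cos H₀ = −tan(-43.4°) tan(+20.892°) = 0.3609, H₀ = 1.2015 rad.
Bracket: H₀ sin φ sin δ + cos φ cos δ sin H₀ = 1.2015×-0.68709×0.35660 + 0.72657×0.93426×0.93259 = -0.294387 + 0.633047 = 0.338660.
Q̄ = (S₀/π) × [bracket] = (1361/π) × 0.338660 = 146.71 W/m².
Ratio Q̄_A / Q̄_B = 179.18 / 146.71 = 1.221.

Q̄_A / Q̄_B ≈ 1.22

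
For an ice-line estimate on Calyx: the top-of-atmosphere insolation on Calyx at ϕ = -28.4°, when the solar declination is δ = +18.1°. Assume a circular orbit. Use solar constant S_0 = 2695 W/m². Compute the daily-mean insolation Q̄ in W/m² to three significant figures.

cos h₀ = −tan(-28.4°) tan(+18.100°) = 0.1767, h₀ = 1.3931 rad.
Bracket: h₀ sin ϕ sin δ + cos ϕ cos δ sin h₀ = 1.3931×-0.47562×0.31068 + 0.87965×0.95052×0.98426 = -0.205852 + 0.822964 = 0.617112.
Q̄ = (S_0/π) × [bracket] = (2695/π) × 0.617112 = 529.4 W/m².

Q̄ ≈ 529 W/m²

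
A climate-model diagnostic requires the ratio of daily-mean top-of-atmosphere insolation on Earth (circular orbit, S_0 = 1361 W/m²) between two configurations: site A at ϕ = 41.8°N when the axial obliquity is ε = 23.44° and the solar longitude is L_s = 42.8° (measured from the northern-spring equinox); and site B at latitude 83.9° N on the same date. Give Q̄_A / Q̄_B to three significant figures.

Q̄_A / Q̄_B ≈ 1.21

— Configuration A (ϕ=+41.8°):
Solar declination: sin δ = sin ε · sin L_s = sin 23.44° × sin 42.8° = 0.27027, so δ = +15.681°.
cos h₀ = −tan(+41.8°) tan(+15.681°) = -0.2510, h₀ = 1.8245 rad.
Bracket: h₀ sin ϕ sin δ + cos ϕ cos δ sin h₀ = 1.8245×0.66653×0.27027 + 0.74548×0.96278×0.96799 = 0.328671 + 0.694759 = 1.023430.
Q̄ = (S_0/π) × [bracket] = (1361/π) × 1.023430 = 443.37 W/m².
— Configuration B (ϕ=+83.9°):
cos h₀ = −tan(+83.9°) tan(+15.681°) = -2.6268 ≤ −1 ⇒ polar day, h₀ = π.
Bracket: h₀ sin ϕ sin δ + cos ϕ cos δ sin h₀ = 3.1416×0.99434×0.27027 + 0.10626×0.96278×0.00000 = 0.844274 + 0.000000 = 0.844274.
Q̄ = (S_0/π) × [bracket] = (1361/π) × 0.844274 = 365.76 W/m².
Ratio Q̄_A / Q̄_B = 443.37 / 365.76 = 1.212.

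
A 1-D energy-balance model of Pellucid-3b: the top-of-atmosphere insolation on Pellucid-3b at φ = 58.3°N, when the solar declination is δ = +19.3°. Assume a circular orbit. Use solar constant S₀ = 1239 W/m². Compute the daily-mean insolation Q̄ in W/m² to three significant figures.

Q̄ ≈ 402 W/m²

cos H₀ = −tan(+58.3°) tan(+19.300°) = -0.5670, H₀ = 2.1737 rad.
Bracket: H₀ sin φ sin δ + cos φ cos δ sin H₀ = 2.1737×0.85081×0.33051 + 0.52547×0.94380×0.82371 = 0.611247 + 0.408510 = 1.019757.
Q̄ = (S₀/π) × [bracket] = (1239/π) × 1.019757 = 402.2 W/m².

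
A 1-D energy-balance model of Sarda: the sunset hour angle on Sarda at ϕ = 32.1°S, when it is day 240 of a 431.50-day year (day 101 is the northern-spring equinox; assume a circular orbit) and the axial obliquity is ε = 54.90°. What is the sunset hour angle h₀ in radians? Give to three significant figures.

Solar longitude: L_s = 360° × (240 − 101)/431.50 = 115.968°.
sin δ = sin 54.90° × sin 115.968° = 0.73555, so δ = +47.354°.
cos h₀ = −tan ϕ · tan δ = −tan(-32.1°) × tan(+47.354°) = 0.6811, so h₀ = 0.8216 rad = 47.07°.

h₀ = 0.822 rad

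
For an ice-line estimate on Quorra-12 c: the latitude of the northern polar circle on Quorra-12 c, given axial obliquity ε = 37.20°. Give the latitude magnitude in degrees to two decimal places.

The polar circle is the lowest latitude that experiences at least one full rotation of continuous daylight at the northern-summer solstice; it lies at |ϕ| = 90° − ε = 90° − 37.20° = 52.80°.

52.80°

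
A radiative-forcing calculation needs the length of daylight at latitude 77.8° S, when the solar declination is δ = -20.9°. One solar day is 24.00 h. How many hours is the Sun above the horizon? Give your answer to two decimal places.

24.00 h

Sunrise equation: cos H₀ = −tan φ · tan δ = -1.7662 ≤ −1, so the Sun never sets (polar day) and H₀ = π.
Daylight = 2H₀/(2π) × 24.00 h = (3.1416/π) × 24.00 = 24.00 h.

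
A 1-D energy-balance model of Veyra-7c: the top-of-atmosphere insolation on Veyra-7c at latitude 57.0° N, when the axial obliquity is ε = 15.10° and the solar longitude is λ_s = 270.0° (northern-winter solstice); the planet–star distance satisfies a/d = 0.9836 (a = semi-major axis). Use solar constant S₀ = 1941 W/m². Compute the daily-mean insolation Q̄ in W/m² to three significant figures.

Q̄ ≈ 137 W/m²

Solar declination: sin δ = sin ε · sin λ_s = sin 15.10° × sin 270.0° = -0.26050, so δ = -15.100°.
cos H₀ = −tan(+57.0°) tan(-15.100°) = 0.4155, H₀ = 1.1423 rad.
Bracket: H₀ sin φ sin δ + cos φ cos δ sin H₀ = 1.1423×0.83867×-0.26050 + 0.54464×0.96547×0.90960 = -0.249562 + 0.478298 = 0.228736.
Inverse-square distance factor (a/d)² = 0.9836² = 0.967469.
Q̄ = (S₀/π) × 0.967469 × [bracket] = (1941/π) × 0.967469 × 0.228736 = 136.7 W/m².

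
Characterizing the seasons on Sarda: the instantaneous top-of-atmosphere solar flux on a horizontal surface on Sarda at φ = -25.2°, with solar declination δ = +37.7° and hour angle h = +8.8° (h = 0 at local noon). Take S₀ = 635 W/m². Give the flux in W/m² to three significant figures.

284 W/m²

cos θ_z = sin φ sin δ + cos φ cos δ cos h = -0.260376 + 0.707493 = 0.447117.
Flux = S₀ · cos θ_z = 635 × 0.447117 = 283.9 W/m².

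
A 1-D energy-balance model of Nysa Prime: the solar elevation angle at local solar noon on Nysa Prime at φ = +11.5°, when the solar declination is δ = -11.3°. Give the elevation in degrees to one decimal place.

67.2°

At local noon the hour angle is zero, so the zenith angle equals |φ − δ| = |+11.5° − (-11.300°)| = 22.800°.
Elevation = 90° − 22.800° = 67.2°.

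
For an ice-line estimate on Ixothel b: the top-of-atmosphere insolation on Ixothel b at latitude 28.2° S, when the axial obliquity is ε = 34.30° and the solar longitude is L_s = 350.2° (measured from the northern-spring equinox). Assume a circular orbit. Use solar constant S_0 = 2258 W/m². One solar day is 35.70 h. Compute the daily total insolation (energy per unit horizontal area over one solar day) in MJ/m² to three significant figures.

87.7 MJ/m²

Solar declination: sin δ = sin ε · sin L_s = sin 34.30° × sin 350.2° = -0.09592, so δ = -5.504°.
cos h₀ = −tan(-28.2°) tan(-5.504°) = -0.0517, h₀ = 1.6225 rad.
Bracket: h₀ sin ϕ sin δ + cos ϕ cos δ sin h₀ = 1.6225×-0.47255×-0.09592 + 0.88130×0.99539×0.99866 = 0.073543 + 0.876062 = 0.949605.
Q̄ = (S_0/π) × [bracket] = (2258/π) × 0.949605 = 682.52 W/m².
Daily total = Q̄ × 35.70 h × 3600 s/h = 682.52 × 35.70 × 3600 / 10⁶ = 87.72 MJ/m².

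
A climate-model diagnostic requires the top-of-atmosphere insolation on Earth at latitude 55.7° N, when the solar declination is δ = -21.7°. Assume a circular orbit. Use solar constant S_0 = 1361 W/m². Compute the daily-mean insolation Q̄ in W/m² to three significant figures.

cos h₀ = −tan(+55.7°) tan(-21.700°) = 0.5834, h₀ = 0.9479 rad.
Bracket: h₀ sin ϕ sin δ + cos ϕ cos δ sin h₀ = 0.9479×0.82610×-0.36975 + 0.56353×0.92913×0.81221 = -0.289537 + 0.425267 = 0.135730.
Q̄ = (S_0/π) × [bracket] = (1361/π) × 0.135730 = 58.80 W/m².

Q̄ ≈ 58.8 W/m²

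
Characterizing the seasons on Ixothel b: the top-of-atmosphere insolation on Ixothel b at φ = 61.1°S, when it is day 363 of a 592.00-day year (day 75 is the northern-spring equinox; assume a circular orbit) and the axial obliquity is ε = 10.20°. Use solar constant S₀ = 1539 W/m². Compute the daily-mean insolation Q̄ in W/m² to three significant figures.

Solar longitude: λ_s = 360° × (363 − 75)/592.00 = 175.135°.
sin δ = sin 10.20° × sin 175.135° = 0.01502, so δ = +0.860°.
cos H₀ = −tan(-61.1°) tan(+0.860°) = 0.0272, H₀ = 1.5436 rad.
Bracket: H₀ sin φ sin δ + cos φ cos δ sin H₀ = 1.5436×-0.87546×0.01502 + 0.48328×0.99989×0.99963 = -0.020297 + 0.483048 = 0.462751.
Q̄ = (S₀/π) × [bracket] = (1539/π) × 0.462751 = 226.7 W/m².

Q̄ ≈ 227 W/m²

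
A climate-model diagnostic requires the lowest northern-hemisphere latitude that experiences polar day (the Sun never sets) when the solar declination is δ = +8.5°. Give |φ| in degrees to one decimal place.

Polar day requires cos H₀ = −tan φ tan δ ≤ −1, i.e. tan φ tan δ ≥ 1.
The boundary is |tan φ| · |tan δ| = 1, so |φ| = 90° − |δ| = 90° − 8.5° = 81.5° in the northern hemisphere.

|φ| = 81.5°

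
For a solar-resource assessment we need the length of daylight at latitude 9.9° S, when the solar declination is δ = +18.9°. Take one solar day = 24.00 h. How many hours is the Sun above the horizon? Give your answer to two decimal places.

11.54 h

cos H₀ = −tan φ · tan δ = −tan(-9.9°) × tan(+18.900°) = 0.0598, so H₀ = 1.5110 rad = 86.57°.
Daylight = 2H₀/(2π) × 24.00 h = (1.5110/π) × 24.00 = 11.54 h.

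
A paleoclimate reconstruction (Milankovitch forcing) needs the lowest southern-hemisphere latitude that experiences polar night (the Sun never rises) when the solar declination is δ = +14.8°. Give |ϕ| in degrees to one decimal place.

|ϕ| = 75.2°

Polar night requires cos h₀ = −tan ϕ tan δ ≥ 1, i.e. tan ϕ tan δ ≤ −1.
The boundary is |tan ϕ| · |tan δ| = 1, so |ϕ| = 90° − |δ| = 90° − 14.8° = 75.2° in the southern hemisphere.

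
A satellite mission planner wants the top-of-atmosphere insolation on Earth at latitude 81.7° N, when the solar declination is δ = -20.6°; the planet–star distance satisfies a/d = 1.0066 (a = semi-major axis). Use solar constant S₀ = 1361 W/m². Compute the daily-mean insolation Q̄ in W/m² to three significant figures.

Q̄ ≈ 0.00 W/m²

cos H₀ = −tan(+81.7°) tan(-20.600°) = 2.5765 ≥ 1 ⇒ polar night, H₀ = 0 and Q̄ = 0.
Inverse-square distance factor (a/d)² = 1.0066² = 1.013244.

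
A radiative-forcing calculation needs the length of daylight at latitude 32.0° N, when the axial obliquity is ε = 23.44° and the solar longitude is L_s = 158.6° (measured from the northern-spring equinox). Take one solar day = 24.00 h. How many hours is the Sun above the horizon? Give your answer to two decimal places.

12.70 h

Solar declination: sin δ = sin ε · sin L_s = sin 23.44° × sin 158.6° = 0.14514, so δ = +8.346°.
cos h₀ = −tan ϕ · tan δ = −tan(+32.0°) × tan(+8.346°) = -0.0917, so h₀ = 1.6626 rad = 95.26°.
Daylight = 2h₀/(2π) × 24.00 h = (1.6626/π) × 24.00 = 12.70 h.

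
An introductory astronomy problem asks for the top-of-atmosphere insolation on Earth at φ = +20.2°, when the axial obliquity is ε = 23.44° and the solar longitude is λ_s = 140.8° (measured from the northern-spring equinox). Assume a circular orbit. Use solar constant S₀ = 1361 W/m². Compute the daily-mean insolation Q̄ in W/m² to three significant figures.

Solar declination: sin δ = sin ε · sin λ_s = sin 23.44° × sin 140.8° = 0.25141, so δ = +14.561°.
cos H₀ = −tan(+20.2°) tan(+14.561°) = -0.0956, H₀ = 1.6665 rad.
Bracket: H₀ sin φ sin δ + cos φ cos δ sin H₀ = 1.6665×0.34530×0.25141 + 0.93849×0.96788×0.99542 = 0.144672 + 0.904185 = 1.048857.
Q̄ = (S₀/π) × [bracket] = (1361/π) × 1.048857 = 454.4 W/m².

Q̄ ≈ 454 W/m²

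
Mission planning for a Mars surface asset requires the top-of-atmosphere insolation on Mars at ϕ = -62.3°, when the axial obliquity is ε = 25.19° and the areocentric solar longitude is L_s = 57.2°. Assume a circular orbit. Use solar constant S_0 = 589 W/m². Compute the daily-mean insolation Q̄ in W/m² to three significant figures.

Q̄ ≈ 10.9 W/m²

sin δ = sin 25.19° × sin 57.2° = 0.35776, so δ = +20.963°.
cos h₀ = −tan(-62.3°) tan(+20.963°) = 0.7297, h₀ = 0.7529 rad.
Bracket: h₀ sin ϕ sin δ + cos ϕ cos δ sin h₀ = 0.7529×-0.88539×0.35776 + 0.46484×0.93381×0.68373 = -0.238486 + 0.296788 = 0.058302.
Q̄ = (S_0/π) × [bracket] = (589/π) × 0.058302 = 10.93 W/m².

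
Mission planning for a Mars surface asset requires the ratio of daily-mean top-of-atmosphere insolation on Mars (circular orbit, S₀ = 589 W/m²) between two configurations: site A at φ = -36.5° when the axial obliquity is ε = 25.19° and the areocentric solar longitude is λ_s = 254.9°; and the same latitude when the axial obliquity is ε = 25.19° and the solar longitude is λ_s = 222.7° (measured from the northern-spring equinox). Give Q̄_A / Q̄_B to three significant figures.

— Configuration A (φ=-36.5°):
sin δ = sin 25.19° × sin 254.9° = -0.41093, so δ = -24.263°.
cos H₀ = −tan(-36.5°) tan(-24.263°) = -0.3335, H₀ = 1.9108 rad.
Bracket: H₀ sin φ sin δ + cos φ cos δ sin H₀ = 1.9108×-0.59482×-0.41093 + 0.80386×0.91167×0.94274 = 0.467056 + 0.690892 = 1.157948.
Q̄ = (S₀/π) × [bracket] = (589/π) × 1.157948 = 217.10 W/m².
— Configuration B (φ=-36.5°):
Solar declination: sin δ = sin ε · sin λ_s = sin 25.19° × sin 222.7° = -0.28864, so δ = -16.777°.
cos H₀ = −tan(-36.5°) tan(-16.777°) = -0.2231, H₀ = 1.7958 rad.
Bracket: H₀ sin φ sin δ + cos φ cos δ sin H₀ = 1.7958×-0.59482×-0.28864 + 0.80386×0.95744×0.97480 = 0.308319 + 0.750253 = 1.058572.
Q̄ = (S₀/π) × [bracket] = (589/π) × 1.058572 = 198.47 W/m².
Ratio Q̄_A / Q̄_B = 217.10 / 198.47 = 1.094.

Q̄_A / Q̄_B ≈ 1.09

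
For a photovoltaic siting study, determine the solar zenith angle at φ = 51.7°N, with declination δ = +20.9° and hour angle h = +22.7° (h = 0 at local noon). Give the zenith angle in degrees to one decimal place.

θ_z = 35.5°

cos θ_z = sin φ sin δ + cos φ cos δ cos h = 0.279960 + 0.534150 = 0.814110.
θ_z = arccos(0.814110) = 35.5°.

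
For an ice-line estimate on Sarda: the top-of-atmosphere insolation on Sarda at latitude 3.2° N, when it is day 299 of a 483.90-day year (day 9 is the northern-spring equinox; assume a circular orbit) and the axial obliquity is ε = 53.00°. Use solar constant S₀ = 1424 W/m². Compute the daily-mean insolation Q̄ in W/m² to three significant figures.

Solar longitude: λ_s = 360° × (299 − 9)/483.90 = 215.747°.
sin δ = sin 53.00° × sin 215.747° = -0.46657, so δ = -27.812°.
cos H₀ = −tan(+3.2°) tan(-27.812°) = 0.0295, H₀ = 1.5413 rad.
Bracket: H₀ sin φ sin δ + cos φ cos δ sin H₀ = 1.5413×0.05582×-0.46657 + 0.99844×0.88448×0.99957 = -0.040142 + 0.882720 = 0.842578.
Q̄ = (S₀/π) × [bracket] = (1424/π) × 0.842578 = 381.9 W/m².

Q̄ ≈ 382 W/m²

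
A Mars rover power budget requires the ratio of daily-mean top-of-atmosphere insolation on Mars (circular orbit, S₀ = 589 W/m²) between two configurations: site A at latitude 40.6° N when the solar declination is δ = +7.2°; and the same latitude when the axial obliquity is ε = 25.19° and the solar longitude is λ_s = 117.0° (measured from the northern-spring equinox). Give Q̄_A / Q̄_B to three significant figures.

Q̄_A / Q̄_B ≈ 0.781

— Configuration A (φ=+40.6°):
cos H₀ = −tan(+40.6°) tan(+7.200°) = -0.1083, H₀ = 1.6793 rad.
Bracket: H₀ sin φ sin δ + cos φ cos δ sin H₀ = 1.6793×0.65077×0.12533 + 0.75927×0.99211×0.99412 = 0.136965 + 0.748850 = 0.885815.
Q̄ = (S₀/π) × [bracket] = (589/π) × 0.885815 = 166.08 W/m².
— Configuration B (φ=+40.6°):
Solar declination: sin δ = sin ε · sin λ_s = sin 25.19° × sin 117.0° = 0.37923, so δ = +22.286°.
cos H₀ = −tan(+40.6°) tan(+22.286°) = -0.3513, H₀ = 1.9297 rad.
Bracket: H₀ sin φ sin δ + cos φ cos δ sin H₀ = 1.9297×0.65077×0.37923 + 0.75927×0.92530×0.93627 = 0.476234 + 0.657779 = 1.134013.
Q̄ = (S₀/π) × [bracket] = (589/π) × 1.134013 = 212.61 W/m².
Ratio Q̄_A / Q̄_B = 166.08 / 212.61 = 0.7811.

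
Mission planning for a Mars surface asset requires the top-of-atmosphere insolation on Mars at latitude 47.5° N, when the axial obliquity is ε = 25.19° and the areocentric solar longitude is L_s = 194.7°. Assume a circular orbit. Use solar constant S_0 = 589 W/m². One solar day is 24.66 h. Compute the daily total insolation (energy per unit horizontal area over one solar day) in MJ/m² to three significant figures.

sin δ = sin 25.19° × sin 194.7° = -0.10800, so δ = -6.200°.
cos h₀ = −tan(+47.5°) tan(-6.200°) = 0.1186, h₀ = 1.4520 rad.
Bracket: h₀ sin ϕ sin δ + cos ϕ cos δ sin h₀ = 1.4520×0.73728×-0.10800 + 0.67559×0.99415×0.99295 = -0.115617 + 0.666903 = 0.551286.
Q̄ = (S_0/π) × [bracket] = (589/π) × 0.551286 = 103.36 W/m².
Daily total = Q̄ × 24.66 h × 3600 s/h = 103.36 × 24.66 × 3600 / 10⁶ = 9.176 MJ/m².

9.18 MJ/m²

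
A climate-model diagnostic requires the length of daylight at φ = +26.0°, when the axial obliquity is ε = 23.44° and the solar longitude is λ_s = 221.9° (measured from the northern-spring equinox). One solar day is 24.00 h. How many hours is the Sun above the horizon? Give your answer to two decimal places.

10.97 h

Solar declination: sin δ = sin ε · sin λ_s = sin 23.44° × sin 221.9° = -0.26566, so δ = -15.406°.
cos H₀ = −tan φ · tan δ = −tan(+26.0°) × tan(-15.406°) = 0.1344, so H₀ = 1.4360 rad = 82.28°.
Daylight = 2H₀/(2π) × 24.00 h = (1.4360/π) × 24.00 = 10.97 h.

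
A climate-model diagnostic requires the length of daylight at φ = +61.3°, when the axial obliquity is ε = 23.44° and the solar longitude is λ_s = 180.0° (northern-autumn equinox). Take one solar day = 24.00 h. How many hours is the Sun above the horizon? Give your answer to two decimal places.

12.00 h

Solar declination: sin δ = sin ε · sin λ_s = sin 23.44° × sin 180.0° = 0.00000, so δ = +0.000°.
cos H₀ = −tan φ · tan δ = −tan(+61.3°) × tan(+0.000°) = -0.0000, so H₀ = 1.5708 rad = 90.00°.
Daylight = 2H₀/(2π) × 24.00 h = (1.5708/π) × 24.00 = 12.00 h.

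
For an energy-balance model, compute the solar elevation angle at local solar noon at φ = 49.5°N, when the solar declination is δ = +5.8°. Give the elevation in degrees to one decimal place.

At local noon the hour angle is zero, so the zenith angle equals |φ − δ| = |+49.5° − (+5.800°)| = 43.700°.
Elevation = 90° − 43.700° = 46.3°.

46.3°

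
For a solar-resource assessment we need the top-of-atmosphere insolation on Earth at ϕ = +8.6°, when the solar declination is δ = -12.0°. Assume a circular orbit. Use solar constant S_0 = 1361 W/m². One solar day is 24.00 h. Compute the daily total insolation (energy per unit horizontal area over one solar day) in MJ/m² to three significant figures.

34.4 MJ/m²

cos h₀ = −tan(+8.6°) tan(-12.000°) = 0.0321, h₀ = 1.5386 rad.
Bracket: h₀ sin ϕ sin δ + cos ϕ cos δ sin h₀ = 1.5386×0.14954×-0.20791 + 0.98876×0.97815×0.99948 = -0.047836 + 0.966653 = 0.918817.
Q̄ = (S_0/π) × [bracket] = (1361/π) × 0.918817 = 398.05 W/m².
Daily total = Q̄ × 24.00 h × 3600 s/h = 398.05 × 24.00 × 3600 / 10⁶ = 34.39 MJ/m².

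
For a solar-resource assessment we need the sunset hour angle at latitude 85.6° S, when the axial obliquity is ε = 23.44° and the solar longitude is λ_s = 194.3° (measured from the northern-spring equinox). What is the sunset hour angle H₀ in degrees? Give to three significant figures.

Solar declination: sin δ = sin ε · sin λ_s = sin 23.44° × sin 194.3° = -0.09825, so δ = -5.639°.
Sunrise equation: cos H₀ = −tan φ · tan δ = -1.2831 ≤ −1, so the Sun never sets (polar day) and H₀ = π.

H₀ = 180°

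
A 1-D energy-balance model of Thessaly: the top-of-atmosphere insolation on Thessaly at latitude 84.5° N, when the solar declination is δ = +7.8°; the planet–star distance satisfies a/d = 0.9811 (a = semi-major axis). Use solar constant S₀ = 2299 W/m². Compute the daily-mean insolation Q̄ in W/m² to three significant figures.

cos H₀ = −tan(+84.5°) tan(+7.800°) = -1.4226 ≤ −1 ⇒ polar day, H₀ = π.
Bracket: H₀ sin φ sin δ + cos φ cos δ sin H₀ = 3.1416×0.99540×0.13572 + 0.09585×0.99075×0.00000 = 0.424417 + 0.000000 = 0.424417.
Inverse-square distance factor (a/d)² = 0.9811² = 0.962557.
Q̄ = (S₀/π) × 0.962557 × [bracket] = (2299/π) × 0.962557 × 0.424417 = 299.0 W/m².

Q̄ ≈ 299 W/m²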